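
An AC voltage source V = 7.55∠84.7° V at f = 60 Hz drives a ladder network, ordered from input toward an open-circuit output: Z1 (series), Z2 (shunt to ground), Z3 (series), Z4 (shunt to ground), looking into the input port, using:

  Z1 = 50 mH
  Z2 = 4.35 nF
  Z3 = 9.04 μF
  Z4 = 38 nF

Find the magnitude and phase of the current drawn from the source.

Step 1 — Angular frequency: ω = 2π·f = 2π·60 = 377 rad/s.
Step 2 — Component impedances:
  Z1: Z = jωL = j·377·0.05 = 0 + j18.85 Ω
  Z2: Z = 1/(jωC) = -j/(ω·C) = 0 - j6.098e+05 Ω
  Z3: Z = 1/(jωC) = -j/(ω·C) = 0 - j293.4 Ω
  Z4: Z = 1/(jωC) = -j/(ω·C) = 0 - j6.98e+04 Ω
Step 3 — Ladder network (open output): work backward from the far end, alternating series and parallel combinations. Z_in = 0 - j6.285e+04 Ω = 6.285e+04∠-90.0° Ω.
Step 4 — Source phasor: V = 7.55∠84.7° V = 0.6974 + j7.518 V.
Step 5 — Ohm's law: I = V / Z_total = (0.6974 + j7.518) / (0 - j6.285e+04) = -0.0001196 + j1.11e-05 A.
Step 6 — Convert to polar: |I| = 0.0001201 A, ∠I = 174.7°.

I = 0.0001201∠174.7° A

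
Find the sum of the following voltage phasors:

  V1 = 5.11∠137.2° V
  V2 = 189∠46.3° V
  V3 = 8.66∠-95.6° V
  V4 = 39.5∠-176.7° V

Step 1 — Convert each phasor to rectangular form:
  V1 = 5.11·(cos(137.2°) + j·sin(137.2°)) = -3.749 + j3.472 V
  V2 = 189·(cos(46.3°) + j·sin(46.3°)) = 130.6 + j136.6 V
  V3 = 8.66·(cos(-95.6°) + j·sin(-95.6°)) = -0.8451 - j8.619 V
  V4 = 39.5·(cos(-176.7°) + j·sin(-176.7°)) = -39.43 - j2.274 V
Step 2 — Sum components: V_total = 86.55 + j129.2 V.
Step 3 — Convert to polar: |V_total| = 155.5 V, ∠V_total = 56.2°.

V_total = 155.5∠56.2° V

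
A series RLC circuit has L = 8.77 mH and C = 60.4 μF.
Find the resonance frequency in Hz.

Step 1 — Resonance condition Im(Z)=0 gives ω₀ = 1/√(LC).
Step 2 — ω₀ = 1/√(0.00877·6.04e-05) = 1374 rad/s.
Step 3 — f₀ = ω₀/(2π) = 218.7 Hz.

f₀ = 218.7 Hz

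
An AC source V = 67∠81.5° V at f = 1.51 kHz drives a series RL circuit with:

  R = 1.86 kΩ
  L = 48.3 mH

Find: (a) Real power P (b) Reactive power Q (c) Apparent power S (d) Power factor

Step 1 — Angular frequency: ω = 2π·f = 2π·1510 = 9488 rad/s.
Step 2 — Component impedances:
  R: Z = R = 1860 Ω
  L: Z = jωL = j·9488·0.0483 = 0 + j458.3 Ω
Step 3 — Series combination: Z_total = R + L = 1860 + j458.3 Ω = 1916∠13.8° Ω.
Step 4 — Source phasor: V = 67∠81.5° V = 9.903 + j66.26 V.
Step 5 — Current: I = V / Z = 0.01329 + j0.03235 A = 0.03498∠67.7° A.
Step 6 — Complex power: S = V·I* = 2.275 + j0.5606 VA.
Step 7 — Real power: P = Re(S) = 2.275 W.
Step 8 — Reactive power: Q = Im(S) = 0.5606 VAR.
Step 9 — Apparent power: |S| = 2.343 VA.
Step 10 — Power factor: PF = P/|S| = 0.971 (lagging).

(a) P = 2.275 W  (b) Q = 0.5606 VAR  (c) S = 2.343 VA  (d) PF = 0.971 (lagging)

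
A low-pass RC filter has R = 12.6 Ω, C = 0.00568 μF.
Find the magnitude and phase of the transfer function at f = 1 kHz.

Step 1 — Angular frequency: ω = 2π·1000 = 6283 rad/s.
Step 2 — Transfer function: H(jω) = 1/(1 + jωRC).
Step 3 — Denominator: 1 + jωRC = 1 + j·6283·12.6·5.68e-09 = 1 + j0.0004497.
Step 4 — H = 1 - j0.0004497.
Step 5 — Magnitude: |H| = 1 (-0.0 dB); phase: φ = -0.0°.

|H| = 1 (-0.0 dB), φ = -0.0°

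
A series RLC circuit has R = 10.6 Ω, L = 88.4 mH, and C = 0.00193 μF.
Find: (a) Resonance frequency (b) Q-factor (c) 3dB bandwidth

Step 1 — Resonance: ω₀ = 1/√(LC) = 1/√(0.0884·1.93e-09) = 7.656e+04 rad/s.
Step 2 — f₀ = ω₀/(2π) = 1.218e+04 Hz.
Step 3 — Series Q: Q = ω₀L/R = 7.656e+04·0.0884/10.6 = 638.5.
Step 4 — Bandwidth: Δω = ω₀/Q = 119.9 rad/s; BW = Δω/(2π) = 19.08 Hz.

(a) f₀ = 1.218e+04 Hz  (b) Q = 638.5  (c) BW = 19.08 Hz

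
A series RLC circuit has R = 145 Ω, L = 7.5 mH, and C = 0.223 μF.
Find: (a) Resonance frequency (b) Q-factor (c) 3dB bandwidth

Step 1 — Resonance condition Im(Z)=0 gives ω₀ = 1/√(LC).
Step 2 — ω₀ = 1/√(0.0075·2.23e-07) = 2.445e+04 rad/s.
Step 3 — f₀ = ω₀/(2π) = 3892 Hz.
Step 4 — Series Q: Q = ω₀L/R = 2.445e+04·0.0075/145 = 1.265.
Step 5 — 3dB bandwidth: Δω = ω₀/Q = 1.933e+04 rad/s; BW = Δω/(2π) = 3077 Hz.

(a) f₀ = 3892 Hz  (b) Q = 1.265  (c) BW = 3077 Hz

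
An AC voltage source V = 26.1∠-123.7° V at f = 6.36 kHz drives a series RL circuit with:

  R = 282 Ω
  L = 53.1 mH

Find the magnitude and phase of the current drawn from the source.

Step 1 — Angular frequency: ω = 2π·f = 2π·6360 = 3.996e+04 rad/s.
Step 2 — Component impedances:
  R: Z = R = 282 Ω
  L: Z = jωL = j·3.996e+04·0.0531 = 0 + j2122 Ω
Step 3 — Series combination: Z_total = R + L = 282 + j2122 Ω = 2141∠82.4° Ω.
Step 4 — Source phasor: V = 26.1∠-123.7° V = -14.48 - j21.71 V.
Step 5 — Ohm's law: I = V / Z_total = (-14.48 - j21.71) / (282 + j2122) = -0.01095 + j0.00537 A.
Step 6 — Convert to polar: |I| = 0.01219 A, ∠I = 153.9°.

I = 0.01219∠153.9° A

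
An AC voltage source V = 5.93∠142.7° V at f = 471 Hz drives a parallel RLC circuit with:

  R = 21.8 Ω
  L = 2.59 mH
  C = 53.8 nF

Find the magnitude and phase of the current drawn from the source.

Step 1 — Angular frequency: ω = 2π·f = 2π·471 = 2959 rad/s.
Step 2 — Component impedances:
  R: Z = R = 21.8 Ω
  L: Z = jωL = j·2959·0.00259 = 0 + j7.665 Ω
  C: Z = 1/(jωC) = -j/(ω·C) = 0 - j6281 Ω
Step 3 — Parallel combination: 1/Z_total = 1/R + 1/L + 1/C; Z_total = 2.404 + j6.828 Ω = 7.239∠70.6° Ω.
Step 4 — Source phasor: V = 5.93∠142.7° V = -4.717 + j3.594 V.
Step 5 — Ohm's law: I = V / Z_total = (-4.717 + j3.594) / (2.404 + j6.828) = 0.2519 + j0.7795 A.
Step 6 — Convert to polar: |I| = 0.8192 A, ∠I = 72.1°.

I = 0.8192∠72.1° A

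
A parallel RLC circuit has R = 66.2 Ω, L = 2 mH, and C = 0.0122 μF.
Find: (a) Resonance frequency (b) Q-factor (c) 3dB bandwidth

Step 1 — Resonance: ω₀ = 1/√(LC) = 1/√(0.002·1.22e-08) = 2.024e+05 rad/s.
Step 2 — f₀ = ω₀/(2π) = 3.222e+04 Hz.
Step 3 — Parallel Q: Q = R/(ω₀L) = 66.2/(2.024e+05·0.002) = 0.1635.
Step 4 — Bandwidth: Δω = ω₀/Q = 1.238e+06 rad/s; BW = Δω/(2π) = 1.971e+05 Hz.

(a) f₀ = 3.222e+04 Hz  (b) Q = 0.1635  (c) BW = 1.971e+05 Hz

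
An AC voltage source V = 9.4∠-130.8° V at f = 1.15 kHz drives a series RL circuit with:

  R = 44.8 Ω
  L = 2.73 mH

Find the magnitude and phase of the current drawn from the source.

Step 1 — Angular frequency: ω = 2π·f = 2π·1150 = 7226 rad/s.
Step 2 — Component impedances:
  R: Z = R = 44.8 Ω
  L: Z = jωL = j·7226·0.00273 = 0 + j19.73 Ω
Step 3 — Series combination: Z_total = R + L = 44.8 + j19.73 Ω = 48.95∠23.8° Ω.
Step 4 — Source phasor: V = 9.4∠-130.8° V = -6.142 - j7.116 V.
Step 5 — Ohm's law: I = V / Z_total = (-6.142 - j7.116) / (44.8 + j19.73) = -0.1734 - j0.08248 A.
Step 6 — Convert to polar: |I| = 0.192 A, ∠I = -154.6°.

I = 0.192∠-154.6° A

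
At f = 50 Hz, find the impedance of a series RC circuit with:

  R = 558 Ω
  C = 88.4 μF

Step 1 — Angular frequency: ω = 2π·f = 2π·50 = 314.2 rad/s.
Step 2 — Component impedances:
  R: Z = R = 558 Ω
  C: Z = 1/(jωC) = -j/(ω·C) = 0 - j36.01 Ω
Step 3 — Series combination: Z_total = R + C = 558 - j36.01 Ω = 559.2∠-3.7° Ω.

Z = 558 - j36.01 Ω = 559.2∠-3.7° Ω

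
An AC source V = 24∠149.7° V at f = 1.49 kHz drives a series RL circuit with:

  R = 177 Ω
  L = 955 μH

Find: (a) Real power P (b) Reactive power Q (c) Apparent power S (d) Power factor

Step 1 — Angular frequency: ω = 2π·f = 2π·1490 = 9362 rad/s.
Step 2 — Component impedances:
  R: Z = R = 177 Ω
  L: Z = jωL = j·9362·0.000955 = 0 + j8.941 Ω
Step 3 — Series combination: Z_total = R + L = 177 + j8.941 Ω = 177.2∠2.9° Ω.
Step 4 — Source phasor: V = 24∠149.7° V = -20.72 + j12.11 V.
Step 5 — Current: I = V / Z = -0.1133 + j0.07413 A = 0.1354∠146.8° A.
Step 6 — Complex power: S = V·I* = 3.246 + j0.164 VA.
Step 7 — Real power: P = Re(S) = 3.246 W.
Step 8 — Reactive power: Q = Im(S) = 0.164 VAR.
Step 9 — Apparent power: |S| = 3.25 VA.
Step 10 — Power factor: PF = P/|S| = 0.9987 (lagging).

(a) P = 3.246 W  (b) Q = 0.164 VAR  (c) S = 3.25 VA  (d) PF = 0.9987 (lagging)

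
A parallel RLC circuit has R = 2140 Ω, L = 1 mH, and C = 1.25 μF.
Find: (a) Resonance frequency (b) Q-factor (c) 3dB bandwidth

Step 1 — Resonance: ω₀ = 1/√(LC) = 1/√(0.001·1.25e-06) = 2.828e+04 rad/s.
Step 2 — f₀ = ω₀/(2π) = 4502 Hz.
Step 3 — Parallel Q: Q = R/(ω₀L) = 2140/(2.828e+04·0.001) = 75.66.
Step 4 — Bandwidth: Δω = ω₀/Q = 373.8 rad/s; BW = Δω/(2π) = 59.5 Hz.

(a) f₀ = 4502 Hz  (b) Q = 75.66  (c) BW = 59.5 Hz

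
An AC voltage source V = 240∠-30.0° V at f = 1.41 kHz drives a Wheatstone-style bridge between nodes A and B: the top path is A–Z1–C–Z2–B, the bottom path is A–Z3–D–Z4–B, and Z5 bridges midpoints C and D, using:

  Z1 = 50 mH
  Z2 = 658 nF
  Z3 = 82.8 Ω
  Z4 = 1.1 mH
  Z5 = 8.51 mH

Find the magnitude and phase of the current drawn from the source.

Step 1 — Angular frequency: ω = 2π·f = 2π·1410 = 8859 rad/s.
Step 2 — Component impedances:
  Z1: Z = jωL = j·8859·0.05 = 0 + j443 Ω
  Z2: Z = 1/(jωC) = -j/(ω·C) = 0 - j171.5 Ω
  Z3: Z = R = 82.8 Ω
  Z4: Z = jωL = j·8859·0.0011 = 0 + j9.745 Ω
  Z5: Z = jωL = j·8859·0.00851 = 0 + j75.39 Ω
Step 3 — Bridge requires nodal analysis (the Z5 bridge couples midpoints C and D, so the two paths cannot be reduced to a simple series/parallel combination). Setting node B to ground and injecting 1 A at node A, the 3-node admittance system at A, C, D solves to V_A = Z_AB = 83.55 + j22.56 Ω = 86.54∠15.1° Ω.
Step 4 — Source phasor: V = 240∠-30.0° V = 207.8 - j120 V.
Step 5 — Ohm's law: I = V / Z_total = (207.8 - j120) / (83.55 + j22.56) = 1.957 - j1.965 A.
Step 6 — Convert to polar: |I| = 2.773 A, ∠I = -45.1°.

I = 2.773∠-45.1° A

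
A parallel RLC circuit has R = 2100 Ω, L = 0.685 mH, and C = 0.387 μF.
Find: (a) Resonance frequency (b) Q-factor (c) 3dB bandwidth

Step 1 — Resonance: ω₀ = 1/√(LC) = 1/√(0.000685·3.87e-07) = 6.142e+04 rad/s.
Step 2 — f₀ = ω₀/(2π) = 9775 Hz.
Step 3 — Parallel Q: Q = R/(ω₀L) = 2100/(6.142e+04·0.000685) = 49.91.
Step 4 — Bandwidth: Δω = ω₀/Q = 1230 rad/s; BW = Δω/(2π) = 195.8 Hz.

(a) f₀ = 9775 Hz  (b) Q = 49.91  (c) BW = 195.8 Hz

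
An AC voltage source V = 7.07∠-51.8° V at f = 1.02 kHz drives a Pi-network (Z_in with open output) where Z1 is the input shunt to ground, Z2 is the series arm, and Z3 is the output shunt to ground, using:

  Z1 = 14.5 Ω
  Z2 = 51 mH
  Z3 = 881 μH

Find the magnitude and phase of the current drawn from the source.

Step 1 — Angular frequency: ω = 2π·f = 2π·1020 = 6409 rad/s.
Step 2 — Component impedances:
  Z1: Z = R = 14.5 Ω
  Z2: Z = jωL = j·6409·0.051 = 0 + j326.9 Ω
  Z3: Z = jωL = j·6409·0.000881 = 0 + j5.646 Ω
Step 3 — With open output, the series arm Z2 and the output shunt Z3 appear in series to ground: Z2 + Z3 = 0 + j332.5 Ω.
Step 4 — Parallel with input shunt Z1: Z_in = Z1 || (Z2 + Z3) = 14.47 + j0.6311 Ω = 14.49∠2.5° Ω.
Step 5 — Source phasor: V = 7.07∠-51.8° V = 4.372 - j5.556 V.
Step 6 — Ohm's law: I = V / Z_total = (4.372 - j5.556) / (14.47 + j0.6311) = 0.2848 - j0.3963 A.
Step 7 — Convert to polar: |I| = 0.488 A, ∠I = -54.3°.

I = 0.488∠-54.3° A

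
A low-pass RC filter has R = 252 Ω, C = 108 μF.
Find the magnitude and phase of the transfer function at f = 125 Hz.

Step 1 — Angular frequency: ω = 2π·125 = 785.4 rad/s.
Step 2 — Transfer function: H(jω) = 1/(1 + jωRC).
Step 3 — Denominator: 1 + jωRC = 1 + j·785.4·252·0.000108 = 1 + j21.38.
Step 4 — H = 0.002184 - j0.04668.
Step 5 — Magnitude: |H| = 0.04673 (-26.6 dB); phase: φ = -87.3°.

|H| = 0.04673 (-26.6 dB), φ = -87.3°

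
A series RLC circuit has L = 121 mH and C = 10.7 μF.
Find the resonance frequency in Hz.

Step 1 — Resonance condition Im(Z)=0 gives ω₀ = 1/√(LC).
Step 2 — ω₀ = 1/√(0.121·1.07e-05) = 878.9 rad/s.
Step 3 — f₀ = ω₀/(2π) = 139.9 Hz.

f₀ = 139.9 Hz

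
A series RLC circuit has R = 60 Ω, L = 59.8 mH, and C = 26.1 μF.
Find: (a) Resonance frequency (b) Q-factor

Step 1 — Resonance condition Im(Z)=0 gives ω₀ = 1/√(LC).
Step 2 — ω₀ = 1/√(0.0598·2.61e-05) = 800.4 rad/s.
Step 3 — f₀ = ω₀/(2π) = 127.4 Hz.
Step 4 — Series Q: Q = ω₀L/R = 800.4·0.0598/60 = 0.7978.

(a) f₀ = 127.4 Hz  (b) Q = 0.7978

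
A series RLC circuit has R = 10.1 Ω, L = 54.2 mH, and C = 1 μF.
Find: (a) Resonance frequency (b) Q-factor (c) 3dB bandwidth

Step 1 — Resonance: ω₀ = 1/√(LC) = 1/√(0.0542·1e-06) = 4295 rad/s.
Step 2 — f₀ = ω₀/(2π) = 683.6 Hz.
Step 3 — Series Q: Q = ω₀L/R = 4295·0.0542/10.1 = 23.05.
Step 4 — Bandwidth: Δω = ω₀/Q = 186.3 rad/s; BW = Δω/(2π) = 29.66 Hz.

(a) f₀ = 683.6 Hz  (b) Q = 23.05  (c) BW = 29.66 Hz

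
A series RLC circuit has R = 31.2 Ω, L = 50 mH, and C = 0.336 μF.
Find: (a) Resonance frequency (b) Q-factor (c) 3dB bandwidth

Step 1 — Resonance: ω₀ = 1/√(LC) = 1/√(0.05·3.36e-07) = 7715 rad/s.
Step 2 — f₀ = ω₀/(2π) = 1228 Hz.
Step 3 — Series Q: Q = ω₀L/R = 7715·0.05/31.2 = 12.36.
Step 4 — Bandwidth: Δω = ω₀/Q = 624 rad/s; BW = Δω/(2π) = 99.31 Hz.

(a) f₀ = 1228 Hz  (b) Q = 12.36  (c) BW = 99.31 Hz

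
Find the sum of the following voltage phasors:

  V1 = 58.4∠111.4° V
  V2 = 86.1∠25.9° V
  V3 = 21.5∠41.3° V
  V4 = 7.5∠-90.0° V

Step 1 — Convert each phasor to rectangular form:
  V1 = 58.4·(cos(111.4°) + j·sin(111.4°)) = -21.31 + j54.37 V
  V2 = 86.1·(cos(25.9°) + j·sin(25.9°)) = 77.45 + j37.61 V
  V3 = 21.5·(cos(41.3°) + j·sin(41.3°)) = 16.15 + j14.19 V
  V4 = 7.5·(cos(-90.0°) + j·sin(-90.0°)) = 0 - j7.5 V
Step 2 — Sum components: V_total = 72.3 + j98.67 V.
Step 3 — Convert to polar: |V_total| = 122.3 V, ∠V_total = 53.8°.

V_total = 122.3∠53.8° V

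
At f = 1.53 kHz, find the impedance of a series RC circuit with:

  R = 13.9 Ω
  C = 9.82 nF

Step 1 — Angular frequency: ω = 2π·f = 2π·1530 = 9613 rad/s.
Step 2 — Component impedances:
  R: Z = R = 13.9 Ω
  C: Z = 1/(jωC) = -j/(ω·C) = 0 - j1.059e+04 Ω
Step 3 — Series combination: Z_total = R + C = 13.9 - j1.059e+04 Ω = 1.059e+04∠-89.9° Ω.

Z = 13.9 - j1.059e+04 Ω = 1.059e+04∠-89.9° Ω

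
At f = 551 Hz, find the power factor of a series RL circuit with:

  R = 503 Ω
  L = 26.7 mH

Step 1 — Angular frequency: ω = 2π·f = 2π·551 = 3462 rad/s.
Step 2 — Component impedances:
  R: Z = R = 503 Ω
  L: Z = jωL = j·3462·0.0267 = 0 + j92.44 Ω
Step 3 — Series combination: Z_total = R + L = 503 + j92.44 Ω = 511.4∠10.4° Ω.
Step 4 — Power factor: PF = cos(φ) = Re(Z)/|Z| = 503/511.42 = 0.9835.
Step 5 — Type: Im(Z) = 92.44 ⇒ lagging (phase φ = 10.4°).

PF = 0.9835 (lagging, φ = 10.4°)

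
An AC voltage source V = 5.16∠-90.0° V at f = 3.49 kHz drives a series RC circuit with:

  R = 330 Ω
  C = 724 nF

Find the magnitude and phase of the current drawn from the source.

Step 1 — Angular frequency: ω = 2π·f = 2π·3490 = 2.193e+04 rad/s.
Step 2 — Component impedances:
  R: Z = R = 330 Ω
  C: Z = 1/(jωC) = -j/(ω·C) = 0 - j62.99 Ω
Step 3 — Series combination: Z_total = R + C = 330 - j62.99 Ω = 336∠-10.8° Ω.
Step 4 — Source phasor: V = 5.16∠-90.0° V = 0 - j5.16 V.
Step 5 — Ohm's law: I = V / Z_total = (0 - j5.16) / (330 - j62.99) = 0.00288 - j0.01509 A.
Step 6 — Convert to polar: |I| = 0.01536 A, ∠I = -79.2°.

I = 0.01536∠-79.2° A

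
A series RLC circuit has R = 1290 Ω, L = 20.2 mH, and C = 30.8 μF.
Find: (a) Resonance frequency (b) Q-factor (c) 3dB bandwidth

Step 1 — Resonance condition Im(Z)=0 gives ω₀ = 1/√(LC).
Step 2 — ω₀ = 1/√(0.0202·3.08e-05) = 1268 rad/s.
Step 3 — f₀ = ω₀/(2π) = 201.8 Hz.
Step 4 — Series Q: Q = ω₀L/R = 1268·0.0202/1290 = 0.01985.
Step 5 — 3dB bandwidth: Δω = ω₀/Q = 6.386e+04 rad/s; BW = Δω/(2π) = 1.016e+04 Hz.

(a) f₀ = 201.8 Hz  (b) Q = 0.01985  (c) BW = 1.016e+04 Hz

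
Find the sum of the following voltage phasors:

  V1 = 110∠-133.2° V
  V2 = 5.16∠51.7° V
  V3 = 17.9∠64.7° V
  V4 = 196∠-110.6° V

Step 1 — Convert each phasor to rectangular form:
  V1 = 110·(cos(-133.2°) + j·sin(-133.2°)) = -75.3 - j80.19 V
  V2 = 5.16·(cos(51.7°) + j·sin(51.7°)) = 3.198 + j4.049 V
  V3 = 17.9·(cos(64.7°) + j·sin(64.7°)) = 7.65 + j16.18 V
  V4 = 196·(cos(-110.6°) + j·sin(-110.6°)) = -68.96 - j183.5 V
Step 2 — Sum components: V_total = -133.4 - j243.4 V.
Step 3 — Convert to polar: |V_total| = 277.6 V, ∠V_total = -118.7°.

V_total = 277.6∠-118.7° V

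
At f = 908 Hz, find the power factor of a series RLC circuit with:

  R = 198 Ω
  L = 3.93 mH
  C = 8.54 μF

Step 1 — Angular frequency: ω = 2π·f = 2π·908 = 5705 rad/s.
Step 2 — Component impedances:
  R: Z = R = 198 Ω
  L: Z = jωL = j·5705·0.00393 = 0 + j22.42 Ω
  C: Z = 1/(jωC) = -j/(ω·C) = 0 - j20.52 Ω
Step 3 — Series combination: Z_total = R + L + C = 198 + j1.896 Ω = 198∠0.5° Ω.
Step 4 — Power factor: PF = cos(φ) = Re(Z)/|Z| = 198/198 = 1.
Step 5 — Type: Im(Z) = 1.896 ⇒ lagging (phase φ = 0.5°).

PF = 1 (lagging, φ = 0.5°)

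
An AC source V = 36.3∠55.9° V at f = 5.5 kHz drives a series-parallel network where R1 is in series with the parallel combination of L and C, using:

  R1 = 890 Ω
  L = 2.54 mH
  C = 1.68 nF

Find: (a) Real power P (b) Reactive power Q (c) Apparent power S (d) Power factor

Step 1 — Angular frequency: ω = 2π·f = 2π·5500 = 3.456e+04 rad/s.
Step 2 — Component impedances:
  R1: Z = R = 890 Ω
  L: Z = jωL = j·3.456e+04·0.00254 = 0 + j87.78 Ω
  C: Z = 1/(jωC) = -j/(ω·C) = 0 - j1.722e+04 Ω
Step 3 — Parallel branch: L || C = 1/(1/L + 1/C) = 0 + j88.23 Ω.
Step 4 — Series with R1: Z_total = R1 + (L || C) = 890 + j88.23 Ω = 894.4∠5.7° Ω.
Step 5 — Source phasor: V = 36.3∠55.9° V = 20.35 + j30.06 V.
Step 6 — Current: I = V / Z = 0.02596 + j0.0312 A = 0.04059∠50.2° A.
Step 7 — Complex power: S = V·I* = 1.466 + j0.1453 VA.
Step 8 — Real power: P = Re(S) = 1.466 W.
Step 9 — Reactive power: Q = Im(S) = 0.1453 VAR.
Step 10 — Apparent power: |S| = 1.473 VA.
Step 11 — Power factor: PF = P/|S| = 0.9951 (lagging).

(a) P = 1.466 W  (b) Q = 0.1453 VAR  (c) S = 1.473 VA  (d) PF = 0.9951 (lagging)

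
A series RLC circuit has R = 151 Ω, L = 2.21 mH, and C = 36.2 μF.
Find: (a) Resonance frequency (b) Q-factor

Step 1 — Resonance condition Im(Z)=0 gives ω₀ = 1/√(LC).
Step 2 — ω₀ = 1/√(0.00221·3.62e-05) = 3535 rad/s.
Step 3 — f₀ = ω₀/(2π) = 562.7 Hz.
Step 4 — Series Q: Q = ω₀L/R = 3535·0.00221/151 = 0.05174.

(a) f₀ = 562.7 Hz  (b) Q = 0.05174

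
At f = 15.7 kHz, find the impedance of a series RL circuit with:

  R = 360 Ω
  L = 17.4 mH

Step 1 — Angular frequency: ω = 2π·f = 2π·1.57e+04 = 9.865e+04 rad/s.
Step 2 — Component impedances:
  R: Z = R = 360 Ω
  L: Z = jωL = j·9.865e+04·0.0174 = 0 + j1716 Ω
Step 3 — Series combination: Z_total = R + L = 360 + j1716 Ω = 1754∠78.2° Ω.

Z = 360 + j1716 Ω = 1754∠78.2° Ω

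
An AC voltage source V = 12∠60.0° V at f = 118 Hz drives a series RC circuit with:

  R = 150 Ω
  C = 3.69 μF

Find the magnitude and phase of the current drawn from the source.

Step 1 — Angular frequency: ω = 2π·f = 2π·118 = 741.4 rad/s.
Step 2 — Component impedances:
  R: Z = R = 150 Ω
  C: Z = 1/(jωC) = -j/(ω·C) = 0 - j365.5 Ω
Step 3 — Series combination: Z_total = R + C = 150 - j365.5 Ω = 395.1∠-67.7° Ω.
Step 4 — Source phasor: V = 12∠60.0° V = 6 + j10.39 V.
Step 5 — Ohm's law: I = V / Z_total = (6 + j10.39) / (150 - j365.5) = -0.01857 + j0.02403 A.
Step 6 — Convert to polar: |I| = 0.03037 A, ∠I = 127.7°.

I = 0.03037∠127.7° A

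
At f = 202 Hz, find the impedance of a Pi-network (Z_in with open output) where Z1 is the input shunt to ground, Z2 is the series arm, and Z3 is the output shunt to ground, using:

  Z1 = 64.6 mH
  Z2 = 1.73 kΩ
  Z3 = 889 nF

Step 1 — Angular frequency: ω = 2π·f = 2π·202 = 1269 rad/s.
Step 2 — Component impedances:
  Z1: Z = jωL = j·1269·0.0646 = 0 + j81.99 Ω
  Z2: Z = R = 1730 Ω
  Z3: Z = 1/(jωC) = -j/(ω·C) = 0 - j886.3 Ω
Step 3 — With open output, the series arm Z2 and the output shunt Z3 appear in series to ground: Z2 + Z3 = 1730 - j886.3 Ω.
Step 4 — Parallel with input shunt Z1: Z_in = Z1 || (Z2 + Z3) = 3.195 + j83.48 Ω = 83.54∠87.8° Ω.

Z = 3.195 + j83.48 Ω = 83.54∠87.8° Ω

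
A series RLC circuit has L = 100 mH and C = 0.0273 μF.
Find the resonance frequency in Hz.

Step 1 — Resonance condition Im(Z)=0 gives ω₀ = 1/√(LC).
Step 2 — ω₀ = 1/√(0.1·2.73e-08) = 1.914e+04 rad/s.
Step 3 — f₀ = ω₀/(2π) = 3046 Hz.

f₀ = 3046 Hz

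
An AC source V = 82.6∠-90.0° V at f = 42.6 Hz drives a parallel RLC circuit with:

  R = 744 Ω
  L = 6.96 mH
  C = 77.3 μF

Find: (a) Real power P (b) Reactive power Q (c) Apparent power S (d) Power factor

Step 1 — Angular frequency: ω = 2π·f = 2π·42.6 = 267.7 rad/s.
Step 2 — Component impedances:
  R: Z = R = 744 Ω
  L: Z = jωL = j·267.7·0.00696 = 0 + j1.863 Ω
  C: Z = 1/(jωC) = -j/(ω·C) = 0 - j48.33 Ω
Step 3 — Parallel combination: 1/Z_total = 1/R + 1/L + 1/C; Z_total = 0.005046 + j1.938 Ω = 1.938∠89.9° Ω.
Step 4 — Source phasor: V = 82.6∠-90.0° V = 0 - j82.6 V.
Step 5 — Current: I = V / Z = -42.63 - j0.111 A = 42.63∠-179.9° A.
Step 6 — Complex power: S = V·I* = 9.17 + j3521 VA.
Step 7 — Real power: P = Re(S) = 9.17 W.
Step 8 — Reactive power: Q = Im(S) = 3521 VAR.
Step 9 — Apparent power: |S| = 3521 VA.
Step 10 — Power factor: PF = P/|S| = 0.002604 (lagging).

(a) P = 9.17 W  (b) Q = 3521 VAR  (c) S = 3521 VA  (d) PF = 0.002604 (lagging)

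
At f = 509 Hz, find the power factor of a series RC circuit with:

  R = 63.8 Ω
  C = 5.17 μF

Step 1 — Angular frequency: ω = 2π·f = 2π·509 = 3198 rad/s.
Step 2 — Component impedances:
  R: Z = R = 63.8 Ω
  C: Z = 1/(jωC) = -j/(ω·C) = 0 - j60.48 Ω
Step 3 — Series combination: Z_total = R + C = 63.8 - j60.48 Ω = 87.91∠-43.5° Ω.
Step 4 — Power factor: PF = cos(φ) = Re(Z)/|Z| = 63.8/87.91 = 0.7257.
Step 5 — Type: Im(Z) = -60.48 ⇒ leading (phase φ = -43.5°).

PF = 0.7257 (leading, φ = -43.5°)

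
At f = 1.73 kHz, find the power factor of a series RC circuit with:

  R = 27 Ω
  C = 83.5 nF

Step 1 — Angular frequency: ω = 2π·f = 2π·1730 = 1.087e+04 rad/s.
Step 2 — Component impedances:
  R: Z = R = 27 Ω
  C: Z = 1/(jωC) = -j/(ω·C) = 0 - j1102 Ω
Step 3 — Series combination: Z_total = R + C = 27 - j1102 Ω = 1102∠-88.6° Ω.
Step 4 — Power factor: PF = cos(φ) = Re(Z)/|Z| = 27/1102 = 0.0245.
Step 5 — Type: Im(Z) = -1102 ⇒ leading (phase φ = -88.6°).

PF = 0.0245 (leading, φ = -88.6°)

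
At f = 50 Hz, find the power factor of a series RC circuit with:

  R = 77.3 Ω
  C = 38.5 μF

Step 1 — Angular frequency: ω = 2π·f = 2π·50 = 314.2 rad/s.
Step 2 — Component impedances:
  R: Z = R = 77.3 Ω
  C: Z = 1/(jωC) = -j/(ω·C) = 0 - j82.68 Ω
Step 3 — Series combination: Z_total = R + C = 77.3 - j82.68 Ω = 113.2∠-46.9° Ω.
Step 4 — Power factor: PF = cos(φ) = Re(Z)/|Z| = 77.3/113.185 = 0.683.
Step 5 — Type: Im(Z) = -82.68 ⇒ leading (phase φ = -46.9°).

PF = 0.683 (leading, φ = -46.9°)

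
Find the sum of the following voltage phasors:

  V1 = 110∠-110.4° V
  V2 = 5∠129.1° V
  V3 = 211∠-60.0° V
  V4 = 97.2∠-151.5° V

Step 1 — Convert each phasor to rectangular form:
  V1 = 110·(cos(-110.4°) + j·sin(-110.4°)) = -38.34 - j103.1 V
  V2 = 5·(cos(129.1°) + j·sin(129.1°)) = -3.153 + j3.88 V
  V3 = 211·(cos(-60.0°) + j·sin(-60.0°)) = 105.5 - j182.7 V
  V4 = 97.2·(cos(-151.5°) + j·sin(-151.5°)) = -85.42 - j46.38 V
Step 2 — Sum components: V_total = -21.42 - j328.3 V.
Step 3 — Convert to polar: |V_total| = 329 V, ∠V_total = -93.7°.

V_total = 329∠-93.7° V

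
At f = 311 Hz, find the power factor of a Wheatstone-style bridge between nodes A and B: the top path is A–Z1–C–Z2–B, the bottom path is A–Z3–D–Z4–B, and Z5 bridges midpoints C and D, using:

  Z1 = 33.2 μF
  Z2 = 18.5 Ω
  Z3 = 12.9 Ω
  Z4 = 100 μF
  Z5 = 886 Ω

Step 1 — Angular frequency: ω = 2π·f = 2π·311 = 1954 rad/s.
Step 2 — Component impedances:
  Z1: Z = 1/(jωC) = -j/(ω·C) = 0 - j15.41 Ω
  Z2: Z = R = 18.5 Ω
  Z3: Z = R = 12.9 Ω
  Z4: Z = 1/(jωC) = -j/(ω·C) = 0 - j5.118 Ω
  Z5: Z = R = 886 Ω
Step 3 — Bridge requires nodal analysis (the Z5 bridge couples midpoints C and D, so the two paths cannot be reduced to a simple series/parallel combination). Setting node B to ground and injecting 1 A at node A, the 3-node admittance system at A, C, D solves to V_A = Z_AB = 7.814 - j4.291 Ω = 8.915∠-28.8° Ω.
Step 4 — Power factor: PF = cos(φ) = Re(Z)/|Z| = 7.814/8.915 = 0.8765.
Step 5 — Type: Im(Z) = -4.291 ⇒ leading (phase φ = -28.8°).

PF = 0.8765 (leading, φ = -28.8°)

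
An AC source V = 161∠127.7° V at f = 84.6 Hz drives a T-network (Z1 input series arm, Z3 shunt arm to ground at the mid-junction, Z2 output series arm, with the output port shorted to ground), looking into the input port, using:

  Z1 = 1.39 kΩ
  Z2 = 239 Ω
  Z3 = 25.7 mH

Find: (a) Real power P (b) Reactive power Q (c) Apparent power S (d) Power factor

Step 1 — Angular frequency: ω = 2π·f = 2π·84.6 = 531.6 rad/s.
Step 2 — Component impedances:
  Z1: Z = R = 1390 Ω
  Z2: Z = R = 239 Ω
  Z3: Z = jωL = j·531.6·0.0257 = 0 + j13.66 Ω
Step 3 — With the output port shorted to ground, the output series arm Z2 runs from the junction to ground; the shunt arm Z3 also runs from the junction to ground. They appear in parallel: Z3 || Z2 = 0.7783 + j13.62 Ω.
Step 4 — Series with input arm Z1: Z_in = Z1 + (Z3 || Z2) = 1391 + j13.62 Ω = 1391∠0.6° Ω.
Step 5 — Source phasor: V = 161∠127.7° V = -98.46 + j127.4 V.
Step 6 — Current: I = V / Z = -0.06989 + j0.09228 A = 0.1158∠127.1° A.
Step 7 — Complex power: S = V·I* = 18.64 + j0.1825 VA.
Step 8 — Real power: P = Re(S) = 18.64 W.
Step 9 — Reactive power: Q = Im(S) = 0.1825 VAR.
Step 10 — Apparent power: |S| = 18.64 VA.
Step 11 — Power factor: PF = P/|S| = 1 (lagging).

(a) P = 18.64 W  (b) Q = 0.1825 VAR  (c) S = 18.64 VA  (d) PF = 1 (lagging)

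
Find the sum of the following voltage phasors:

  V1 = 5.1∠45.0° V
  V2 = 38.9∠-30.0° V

Step 1 — Convert each phasor to rectangular form:
  V1 = 5.1·(cos(45.0°) + j·sin(45.0°)) = 3.606 + j3.606 V
  V2 = 38.9·(cos(-30.0°) + j·sin(-30.0°)) = 33.69 - j19.45 V
Step 2 — Sum components: V_total = 37.29 - j15.84 V.
Step 3 — Convert to polar: |V_total| = 40.52 V, ∠V_total = -23.0°.

V_total = 40.52∠-23.0° V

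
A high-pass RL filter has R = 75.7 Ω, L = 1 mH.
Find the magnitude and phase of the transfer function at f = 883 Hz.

Step 1 — Angular frequency: ω = 2π·883 = 5548 rad/s.
Step 2 — Transfer function: H(jω) = jωL/(R + jωL).
Step 3 — Numerator jωL = j·5.548; denominator R + jωL = 75.7 + j5.548.
Step 4 — H = 0.005343 + j0.0729.
Step 5 — Magnitude: |H| = 0.07309 (-22.7 dB); phase: φ = 85.8°.

|H| = 0.07309 (-22.7 dB), φ = 85.8°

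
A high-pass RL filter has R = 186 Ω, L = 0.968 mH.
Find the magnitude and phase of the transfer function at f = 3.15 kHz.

Step 1 — Angular frequency: ω = 2π·3150 = 1.979e+04 rad/s.
Step 2 — Transfer function: H(jω) = jωL/(R + jωL).
Step 3 — Numerator jωL = j·19.16; denominator R + jωL = 186 + j19.16.
Step 4 — H = 0.0105 + j0.1019.
Step 5 — Magnitude: |H| = 0.1025 (-19.8 dB); phase: φ = 84.1°.

|H| = 0.1025 (-19.8 dB), φ = 84.1°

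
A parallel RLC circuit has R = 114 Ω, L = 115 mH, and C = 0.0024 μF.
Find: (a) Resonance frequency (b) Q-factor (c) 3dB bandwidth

Step 1 — Resonance: ω₀ = 1/√(LC) = 1/√(0.115·2.4e-09) = 6.019e+04 rad/s.
Step 2 — f₀ = ω₀/(2π) = 9580 Hz.
Step 3 — Parallel Q: Q = R/(ω₀L) = 114/(6.019e+04·0.115) = 0.01647.
Step 4 — Bandwidth: Δω = ω₀/Q = 3.655e+06 rad/s; BW = Δω/(2π) = 5.817e+05 Hz.

(a) f₀ = 9580 Hz  (b) Q = 0.01647  (c) BW = 5.817e+05 Hz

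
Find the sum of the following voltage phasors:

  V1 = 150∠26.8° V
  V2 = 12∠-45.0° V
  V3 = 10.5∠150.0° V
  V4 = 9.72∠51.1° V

Step 1 — Convert each phasor to rectangular form:
  V1 = 150·(cos(26.8°) + j·sin(26.8°)) = 133.9 + j67.63 V
  V2 = 12·(cos(-45.0°) + j·sin(-45.0°)) = 8.485 - j8.485 V
  V3 = 10.5·(cos(150.0°) + j·sin(150.0°)) = -9.093 + j5.25 V
  V4 = 9.72·(cos(51.1°) + j·sin(51.1°)) = 6.104 + j7.565 V
Step 2 — Sum components: V_total = 139.4 + j71.96 V.
Step 3 — Convert to polar: |V_total| = 156.9 V, ∠V_total = 27.3°.

V_total = 156.9∠27.3° V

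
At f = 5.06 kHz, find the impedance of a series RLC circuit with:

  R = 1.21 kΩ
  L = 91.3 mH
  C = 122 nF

Step 1 — Angular frequency: ω = 2π·f = 2π·5060 = 3.179e+04 rad/s.
Step 2 — Component impedances:
  R: Z = R = 1210 Ω
  L: Z = jωL = j·3.179e+04·0.0913 = 0 + j2903 Ω
  C: Z = 1/(jωC) = -j/(ω·C) = 0 - j257.8 Ω
Step 3 — Series combination: Z_total = R + L + C = 1210 + j2645 Ω = 2909∠65.4° Ω.

Z = 1210 + j2645 Ω = 2909∠65.4° Ω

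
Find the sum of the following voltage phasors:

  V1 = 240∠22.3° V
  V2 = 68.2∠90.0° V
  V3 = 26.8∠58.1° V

Step 1 — Convert each phasor to rectangular form:
  V1 = 240·(cos(22.3°) + j·sin(22.3°)) = 222.1 + j91.07 V
  V2 = 68.2·(cos(90.0°) + j·sin(90.0°)) = 0 + j68.2 V
  V3 = 26.8·(cos(58.1°) + j·sin(58.1°)) = 14.16 + j22.75 V
Step 2 — Sum components: V_total = 236.2 + j182 V.
Step 3 — Convert to polar: |V_total| = 298.2 V, ∠V_total = 37.6°.

V_total = 298.2∠37.6° V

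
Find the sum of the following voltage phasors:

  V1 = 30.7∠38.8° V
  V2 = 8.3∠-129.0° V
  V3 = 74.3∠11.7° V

Step 1 — Convert each phasor to rectangular form:
  V1 = 30.7·(cos(38.8°) + j·sin(38.8°)) = 23.93 + j19.24 V
  V2 = 8.3·(cos(-129.0°) + j·sin(-129.0°)) = -5.223 - j6.45 V
  V3 = 74.3·(cos(11.7°) + j·sin(11.7°)) = 72.76 + j15.07 V
Step 2 — Sum components: V_total = 91.46 + j27.85 V.
Step 3 — Convert to polar: |V_total| = 95.61 V, ∠V_total = 16.9°.

V_total = 95.61∠16.9° V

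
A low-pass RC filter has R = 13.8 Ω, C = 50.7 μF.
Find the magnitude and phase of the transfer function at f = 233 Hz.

Step 1 — Angular frequency: ω = 2π·233 = 1464 rad/s.
Step 2 — Transfer function: H(jω) = 1/(1 + jωRC).
Step 3 — Denominator: 1 + jωRC = 1 + j·1464·13.8·5.07e-05 = 1 + j1.024.
Step 4 — H = 0.488 - j0.4999.
Step 5 — Magnitude: |H| = 0.6986 (-3.1 dB); phase: φ = -45.7°.

|H| = 0.6986 (-3.1 dB), φ = -45.7°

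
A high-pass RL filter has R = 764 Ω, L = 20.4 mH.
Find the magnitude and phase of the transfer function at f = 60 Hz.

Step 1 — Angular frequency: ω = 2π·60 = 377 rad/s.
Step 2 — Transfer function: H(jω) = jωL/(R + jωL).
Step 3 — Numerator jωL = j·7.691; denominator R + jωL = 764 + j7.691.
Step 4 — H = 0.0001013 + j0.01007.
Step 5 — Magnitude: |H| = 0.01007 (-39.9 dB); phase: φ = 89.4°.

|H| = 0.01007 (-39.9 dB), φ = 89.4°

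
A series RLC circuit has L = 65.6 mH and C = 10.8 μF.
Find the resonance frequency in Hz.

Step 1 — Resonance condition Im(Z)=0 gives ω₀ = 1/√(LC).
Step 2 — ω₀ = 1/√(0.0656·1.08e-05) = 1188 rad/s.
Step 3 — f₀ = ω₀/(2π) = 189.1 Hz.

f₀ = 189.1 Hz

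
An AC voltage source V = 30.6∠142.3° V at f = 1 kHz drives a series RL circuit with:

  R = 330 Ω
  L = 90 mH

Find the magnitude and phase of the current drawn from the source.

Step 1 — Angular frequency: ω = 2π·f = 2π·1000 = 6283 rad/s.
Step 2 — Component impedances:
  R: Z = R = 330 Ω
  L: Z = jωL = j·6283·0.09 = 0 + j565.5 Ω
Step 3 — Series combination: Z_total = R + L = 330 + j565.5 Ω = 654.7∠59.7° Ω.
Step 4 — Source phasor: V = 30.6∠142.3° V = -24.21 + j18.71 V.
Step 5 — Ohm's law: I = V / Z_total = (-24.21 + j18.71) / (330 + j565.5) = 0.006047 + j0.04634 A.
Step 6 — Convert to polar: |I| = 0.04674 A, ∠I = 82.6°.

I = 0.04674∠82.6° A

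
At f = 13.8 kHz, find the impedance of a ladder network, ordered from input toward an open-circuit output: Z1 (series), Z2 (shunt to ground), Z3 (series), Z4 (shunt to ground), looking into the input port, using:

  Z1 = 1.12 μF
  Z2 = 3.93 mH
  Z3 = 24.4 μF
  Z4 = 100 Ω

Step 1 — Angular frequency: ω = 2π·f = 2π·1.38e+04 = 8.671e+04 rad/s.
Step 2 — Component impedances:
  Z1: Z = 1/(jωC) = -j/(ω·C) = 0 - j10.3 Ω
  Z2: Z = jωL = j·8.671e+04·0.00393 = 0 + j340.8 Ω
  Z3: Z = 1/(jωC) = -j/(ω·C) = 0 - j0.4727 Ω
  Z4: Z = R = 100 Ω
Step 3 — Ladder network (open output): work backward from the far end, alternating series and parallel combinations. Z_in = 92.31 + j16.36 Ω = 93.74∠10.0° Ω.

Z = 92.31 + j16.36 Ω = 93.74∠10.0° Ω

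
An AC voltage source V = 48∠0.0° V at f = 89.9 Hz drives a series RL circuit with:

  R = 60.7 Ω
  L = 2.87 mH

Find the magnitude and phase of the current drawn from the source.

Step 1 — Angular frequency: ω = 2π·f = 2π·89.9 = 564.9 rad/s.
Step 2 — Component impedances:
  R: Z = R = 60.7 Ω
  L: Z = jωL = j·564.9·0.00287 = 0 + j1.621 Ω
Step 3 — Series combination: Z_total = R + L = 60.7 + j1.621 Ω = 60.72∠1.5° Ω.
Step 4 — Source phasor: V = 48∠0.0° V = 48 V.
Step 5 — Ohm's law: I = V / Z_total = (48) / (60.7 + j1.621) = 0.7902 - j0.0211 A.
Step 6 — Convert to polar: |I| = 0.7905 A, ∠I = -1.5°.

I = 0.7905∠-1.5° A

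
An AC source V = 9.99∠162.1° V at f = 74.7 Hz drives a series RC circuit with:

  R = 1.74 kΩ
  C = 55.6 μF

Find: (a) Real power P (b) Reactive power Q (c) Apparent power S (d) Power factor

Step 1 — Angular frequency: ω = 2π·f = 2π·74.7 = 469.4 rad/s.
Step 2 — Component impedances:
  R: Z = R = 1740 Ω
  C: Z = 1/(jωC) = -j/(ω·C) = 0 - j38.32 Ω
Step 3 — Series combination: Z_total = R + C = 1740 - j38.32 Ω = 1740∠-1.3° Ω.
Step 4 — Source phasor: V = 9.99∠162.1° V = -9.506 + j3.07 V.
Step 5 — Current: I = V / Z = -0.0055 + j0.001644 A = 0.00574∠163.4° A.
Step 6 — Complex power: S = V·I* = 0.05733 - j0.001263 VA.
Step 7 — Real power: P = Re(S) = 0.05733 W.
Step 8 — Reactive power: Q = Im(S) = -0.001263 VAR.
Step 9 — Apparent power: |S| = 0.05734 VA.
Step 10 — Power factor: PF = P/|S| = 0.9998 (leading).

(a) P = 0.05733 W  (b) Q = -0.001263 VAR  (c) S = 0.05734 VA  (d) PF = 0.9998 (leading)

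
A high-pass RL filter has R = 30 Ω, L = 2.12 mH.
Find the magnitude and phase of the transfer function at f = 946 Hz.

Step 1 — Angular frequency: ω = 2π·946 = 5944 rad/s.
Step 2 — Transfer function: H(jω) = jωL/(R + jωL).
Step 3 — Numerator jωL = j·12.6; denominator R + jωL = 30 + j12.6.
Step 4 — H = 0.15 + j0.357.
Step 5 — Magnitude: |H| = 0.3873 (-8.2 dB); phase: φ = 67.2°.

|H| = 0.3873 (-8.2 dB), φ = 67.2°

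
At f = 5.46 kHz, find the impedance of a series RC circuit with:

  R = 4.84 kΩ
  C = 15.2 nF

Step 1 — Angular frequency: ω = 2π·f = 2π·5460 = 3.431e+04 rad/s.
Step 2 — Component impedances:
  R: Z = R = 4840 Ω
  C: Z = 1/(jωC) = -j/(ω·C) = 0 - j1918 Ω
Step 3 — Series combination: Z_total = R + C = 4840 - j1918 Ω = 5206∠-21.6° Ω.

Z = 4840 - j1918 Ω = 5206∠-21.6° Ω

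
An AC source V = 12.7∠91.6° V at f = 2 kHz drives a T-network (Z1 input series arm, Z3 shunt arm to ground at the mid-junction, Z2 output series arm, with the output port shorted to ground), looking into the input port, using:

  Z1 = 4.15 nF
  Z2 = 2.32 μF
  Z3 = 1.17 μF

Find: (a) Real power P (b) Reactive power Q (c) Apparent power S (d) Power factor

Step 1 — Angular frequency: ω = 2π·f = 2π·2000 = 1.257e+04 rad/s.
Step 2 — Component impedances:
  Z1: Z = 1/(jωC) = -j/(ω·C) = 0 - j1.918e+04 Ω
  Z2: Z = 1/(jωC) = -j/(ω·C) = 0 - j34.3 Ω
  Z3: Z = 1/(jωC) = -j/(ω·C) = 0 - j68.01 Ω
Step 3 — With the output port shorted to ground, the output series arm Z2 runs from the junction to ground; the shunt arm Z3 also runs from the junction to ground. They appear in parallel: Z3 || Z2 = 0 - j22.8 Ω.
Step 4 — Series with input arm Z1: Z_in = Z1 + (Z3 || Z2) = 0 - j1.92e+04 Ω = 1.92e+04∠-90.0° Ω.
Step 5 — Source phasor: V = 12.7∠91.6° V = -0.3546 + j12.7 V.
Step 6 — Current: I = V / Z = -0.0006613 - j1.847e-05 A = 0.0006615∠-178.4° A.
Step 7 — Complex power: S = V·I* = 0 - j0.008401 VA.
Step 8 — Real power: P = Re(S) = 0 W.
Step 9 — Reactive power: Q = Im(S) = -0.008401 VAR.
Step 10 — Apparent power: |S| = 0.008401 VA.
Step 11 — Power factor: PF = P/|S| = 0 (leading).

(a) P = 0 W  (b) Q = -0.008401 VAR  (c) S = 0.008401 VA  (d) PF = 0 (leading)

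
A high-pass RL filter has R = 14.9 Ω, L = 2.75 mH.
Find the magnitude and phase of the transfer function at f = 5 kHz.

Step 1 — Angular frequency: ω = 2π·5000 = 3.142e+04 rad/s.
Step 2 — Transfer function: H(jω) = jωL/(R + jωL).
Step 3 — Numerator jωL = j·86.39; denominator R + jωL = 14.9 + j86.39.
Step 4 — H = 0.9711 + j0.1675.
Step 5 — Magnitude: |H| = 0.9855 (-0.1 dB); phase: φ = 9.8°.

|H| = 0.9855 (-0.1 dB), φ = 9.8°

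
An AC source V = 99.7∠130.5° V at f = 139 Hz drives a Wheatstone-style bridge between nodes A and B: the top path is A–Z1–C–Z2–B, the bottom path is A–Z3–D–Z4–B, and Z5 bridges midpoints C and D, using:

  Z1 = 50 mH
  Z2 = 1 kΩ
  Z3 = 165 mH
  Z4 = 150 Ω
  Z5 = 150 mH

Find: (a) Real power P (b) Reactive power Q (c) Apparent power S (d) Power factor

Step 1 — Angular frequency: ω = 2π·f = 2π·139 = 873.4 rad/s.
Step 2 — Component impedances:
  Z1: Z = jωL = j·873.4·0.05 = 0 + j43.67 Ω
  Z2: Z = R = 1000 Ω
  Z3: Z = jωL = j·873.4·0.165 = 0 + j144.1 Ω
  Z4: Z = R = 150 Ω
  Z5: Z = jωL = j·873.4·0.15 = 0 + j131 Ω
Step 3 — Bridge requires nodal analysis (the Z5 bridge couples midpoints C and D, so the two paths cannot be reduced to a simple series/parallel combination). Setting node B to ground and injecting 1 A at node A, the 3-node admittance system at A, C, D solves to V_A = Z_AB = 132.5 + j64.69 Ω = 147.5∠26.0° Ω.
Step 4 — Source phasor: V = 99.7∠130.5° V = -64.75 + j75.81 V.
Step 5 — Current: I = V / Z = -0.1691 + j0.6546 A = 0.6761∠104.5° A.
Step 6 — Complex power: S = V·I* = 60.57 + j29.57 VA.
Step 7 — Real power: P = Re(S) = 60.57 W.
Step 8 — Reactive power: Q = Im(S) = 29.57 VAR.
Step 9 — Apparent power: |S| = 67.4 VA.
Step 10 — Power factor: PF = P/|S| = 0.8987 (lagging).

(a) P = 60.57 W  (b) Q = 29.57 VAR  (c) S = 67.4 VA  (d) PF = 0.8987 (lagging)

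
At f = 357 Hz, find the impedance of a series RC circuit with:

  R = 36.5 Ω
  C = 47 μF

Step 1 — Angular frequency: ω = 2π·f = 2π·357 = 2243 rad/s.
Step 2 — Component impedances:
  R: Z = R = 36.5 Ω
  C: Z = 1/(jωC) = -j/(ω·C) = 0 - j9.485 Ω
Step 3 — Series combination: Z_total = R + C = 36.5 - j9.485 Ω = 37.71∠-14.6° Ω.

Z = 36.5 - j9.485 Ω = 37.71∠-14.6° Ω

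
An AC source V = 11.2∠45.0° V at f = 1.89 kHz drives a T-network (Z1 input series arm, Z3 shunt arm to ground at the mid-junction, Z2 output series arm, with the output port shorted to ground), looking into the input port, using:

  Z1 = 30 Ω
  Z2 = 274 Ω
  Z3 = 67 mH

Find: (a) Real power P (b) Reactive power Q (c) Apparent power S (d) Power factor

Step 1 — Angular frequency: ω = 2π·f = 2π·1890 = 1.188e+04 rad/s.
Step 2 — Component impedances:
  Z1: Z = R = 30 Ω
  Z2: Z = R = 274 Ω
  Z3: Z = jωL = j·1.188e+04·0.067 = 0 + j795.6 Ω
Step 3 — With the output port shorted to ground, the output series arm Z2 runs from the junction to ground; the shunt arm Z3 also runs from the junction to ground. They appear in parallel: Z3 || Z2 = 245 + j84.36 Ω.
Step 4 — Series with input arm Z1: Z_in = Z1 + (Z3 || Z2) = 275 + j84.36 Ω = 287.6∠17.1° Ω.
Step 5 — Source phasor: V = 11.2∠45.0° V = 7.92 + j7.92 V.
Step 6 — Current: I = V / Z = 0.0344 + j0.01825 A = 0.03894∠27.9° A.
Step 7 — Complex power: S = V·I* = 0.417 + j0.1279 VA.
Step 8 — Real power: P = Re(S) = 0.417 W.
Step 9 — Reactive power: Q = Im(S) = 0.1279 VAR.
Step 10 — Apparent power: |S| = 0.4362 VA.
Step 11 — Power factor: PF = P/|S| = 0.956 (lagging).

(a) P = 0.417 W  (b) Q = 0.1279 VAR  (c) S = 0.4362 VA  (d) PF = 0.956 (lagging)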